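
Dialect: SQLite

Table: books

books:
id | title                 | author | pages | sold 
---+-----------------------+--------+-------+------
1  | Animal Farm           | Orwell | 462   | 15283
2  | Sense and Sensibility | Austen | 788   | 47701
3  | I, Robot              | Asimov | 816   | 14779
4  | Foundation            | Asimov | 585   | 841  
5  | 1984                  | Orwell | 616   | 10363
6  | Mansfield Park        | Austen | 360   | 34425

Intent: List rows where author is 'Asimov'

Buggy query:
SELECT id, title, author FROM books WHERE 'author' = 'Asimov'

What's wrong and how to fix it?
Bug: Single quotes denote string literals in SQL; the column name is being compared as a constant string

Fix: Reference the column as author without single quotes

Corrected query:
SELECT id, title, author FROM books WHERE author = 'Asimov'

Result:
id | title      | author
---+------------+-------
3  | I, Robot   | Asimov
4  | Foundation | Asimov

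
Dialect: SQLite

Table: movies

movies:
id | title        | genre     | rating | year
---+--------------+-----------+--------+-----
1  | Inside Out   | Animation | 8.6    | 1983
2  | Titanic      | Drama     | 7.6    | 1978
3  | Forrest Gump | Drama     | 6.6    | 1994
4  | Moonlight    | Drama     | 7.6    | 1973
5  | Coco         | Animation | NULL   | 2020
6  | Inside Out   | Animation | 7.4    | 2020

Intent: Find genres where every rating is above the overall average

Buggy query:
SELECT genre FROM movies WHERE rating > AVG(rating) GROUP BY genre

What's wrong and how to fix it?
Bug: AVG() is an aggregate; it can't sit directly in WHERE

Fix: Use a subquery for AVG and a HAVING MIN(...) filter so the condition holds for every row in the group

Corrected query:
SELECT genre FROM movies GROUP BY genre HAVING MIN(rating) > (SELECT AVG(rating) FROM movies)

Result:
(no rows)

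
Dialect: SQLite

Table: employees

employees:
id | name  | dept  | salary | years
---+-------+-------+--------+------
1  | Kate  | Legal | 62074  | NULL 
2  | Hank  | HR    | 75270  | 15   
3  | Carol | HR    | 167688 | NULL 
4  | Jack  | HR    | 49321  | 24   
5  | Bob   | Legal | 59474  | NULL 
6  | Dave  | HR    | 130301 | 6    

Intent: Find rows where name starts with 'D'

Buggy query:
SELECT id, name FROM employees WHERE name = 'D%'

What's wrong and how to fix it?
Bug: Wildcards only work with LIKE; '=' treats '%' as a literal character

Fix: Replace '=' with LIKE so 'D%' is treated as a pattern

Corrected query:
SELECT id, name FROM employees WHERE name LIKE 'D%'

Result:
id | name
---+-----
6  | Dave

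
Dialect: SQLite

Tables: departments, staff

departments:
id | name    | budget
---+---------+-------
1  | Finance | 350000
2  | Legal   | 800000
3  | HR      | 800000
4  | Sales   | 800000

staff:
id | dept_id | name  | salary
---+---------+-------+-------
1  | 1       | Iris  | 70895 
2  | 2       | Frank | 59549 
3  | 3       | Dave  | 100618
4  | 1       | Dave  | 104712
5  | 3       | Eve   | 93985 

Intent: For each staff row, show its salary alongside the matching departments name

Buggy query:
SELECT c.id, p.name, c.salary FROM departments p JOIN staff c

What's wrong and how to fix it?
Bug: Missing join condition: each staff row is matched to all departments rows instead of just its own

Fix: Add ON c.dept_id = p.id to the JOIN

Corrected query:
SELECT c.id, p.name, c.salary FROM departments p JOIN staff c ON c.dept_id = p.id

Result:
id | name    | salary
---+---------+-------
1  | Finance | 70895 
2  | Legal   | 59549 
3  | HR      | 100618
4  | Finance | 104712
5  | HR      | 93985 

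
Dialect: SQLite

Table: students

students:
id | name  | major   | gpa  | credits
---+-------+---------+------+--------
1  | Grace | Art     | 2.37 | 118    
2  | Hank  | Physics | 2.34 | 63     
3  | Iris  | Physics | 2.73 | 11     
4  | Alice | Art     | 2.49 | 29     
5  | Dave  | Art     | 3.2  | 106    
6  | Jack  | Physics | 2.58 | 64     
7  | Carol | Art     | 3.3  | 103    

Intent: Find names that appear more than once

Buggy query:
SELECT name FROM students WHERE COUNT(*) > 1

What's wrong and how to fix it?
Bug: COUNT(*) is an aggregate and cannot be used in WHERE

Fix: GROUP BY name, then filter groups with HAVING COUNT(*) > 1

Corrected query:
SELECT name FROM students GROUP BY name HAVING COUNT(*) > 1

Result:
(no rows)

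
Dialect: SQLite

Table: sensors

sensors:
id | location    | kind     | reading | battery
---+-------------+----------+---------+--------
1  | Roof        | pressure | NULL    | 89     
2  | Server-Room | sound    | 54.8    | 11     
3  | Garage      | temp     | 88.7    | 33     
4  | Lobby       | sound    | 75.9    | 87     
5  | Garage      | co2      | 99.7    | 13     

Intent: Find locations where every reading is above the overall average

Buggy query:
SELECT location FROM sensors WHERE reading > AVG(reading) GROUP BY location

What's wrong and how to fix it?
Bug: AVG() is an aggregate; it can't sit directly in WHERE

Fix: Compute the overall average in a scalar subquery and compare each group's MIN against it in HAVING

Corrected query:
SELECT location FROM sensors GROUP BY location HAVING MIN(reading) > (SELECT AVG(reading) FROM sensors)

Result:
location
--------
Garage  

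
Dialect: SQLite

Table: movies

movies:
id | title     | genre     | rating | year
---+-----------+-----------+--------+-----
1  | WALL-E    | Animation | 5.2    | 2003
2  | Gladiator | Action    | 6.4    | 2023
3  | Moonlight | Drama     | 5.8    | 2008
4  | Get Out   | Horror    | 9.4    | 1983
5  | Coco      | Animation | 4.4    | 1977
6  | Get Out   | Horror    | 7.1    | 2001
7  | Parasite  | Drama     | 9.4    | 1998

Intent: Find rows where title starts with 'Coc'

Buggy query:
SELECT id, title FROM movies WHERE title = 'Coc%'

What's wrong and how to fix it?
Bug: Wildcards only work with LIKE; '=' treats '%' as a literal character

Fix: Replace '=' with LIKE so 'Coc%' is treated as a pattern

Corrected query:
SELECT id, title FROM movies WHERE title LIKE 'Coc%'

Result:
id | title
---+------
5  | Coco 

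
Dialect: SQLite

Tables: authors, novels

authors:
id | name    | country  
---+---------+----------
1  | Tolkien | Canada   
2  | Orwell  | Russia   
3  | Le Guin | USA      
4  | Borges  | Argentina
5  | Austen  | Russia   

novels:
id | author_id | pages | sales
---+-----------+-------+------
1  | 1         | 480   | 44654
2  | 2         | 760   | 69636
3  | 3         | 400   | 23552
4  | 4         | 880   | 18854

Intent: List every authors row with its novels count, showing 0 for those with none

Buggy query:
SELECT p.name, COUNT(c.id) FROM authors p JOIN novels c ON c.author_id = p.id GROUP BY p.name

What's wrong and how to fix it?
Bug: An inner join excludes parents with zero children

Fix: Switch to LEFT JOIN to retain unmatched parent rows

Corrected query:
SELECT p.name, COUNT(c.id) FROM authors p LEFT JOIN novels c ON c.author_id = p.id GROUP BY p.name

Result:
name    | COUNT(c.id)
--------+------------
Austen  | 0          
Borges  | 1          
Le Guin | 1          
Orwell  | 1          
Tolkien | 1          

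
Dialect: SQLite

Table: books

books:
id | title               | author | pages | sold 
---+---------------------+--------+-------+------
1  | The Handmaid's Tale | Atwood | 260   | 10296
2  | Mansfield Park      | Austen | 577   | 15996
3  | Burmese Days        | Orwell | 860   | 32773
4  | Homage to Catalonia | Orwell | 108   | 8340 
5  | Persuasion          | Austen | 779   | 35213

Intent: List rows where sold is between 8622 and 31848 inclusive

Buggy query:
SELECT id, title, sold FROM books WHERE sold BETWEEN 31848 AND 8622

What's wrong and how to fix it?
Bug: BETWEEN expects the lower bound first; with 31848 AND 8622 the range is empty

Fix: Write BETWEEN 8622 AND 31848

Corrected query:
SELECT id, title, sold FROM books WHERE sold BETWEEN 8622 AND 31848

Result:
id | title               | sold 
---+---------------------+------
1  | The Handmaid's Tale | 10296
2  | Mansfield Park      | 15996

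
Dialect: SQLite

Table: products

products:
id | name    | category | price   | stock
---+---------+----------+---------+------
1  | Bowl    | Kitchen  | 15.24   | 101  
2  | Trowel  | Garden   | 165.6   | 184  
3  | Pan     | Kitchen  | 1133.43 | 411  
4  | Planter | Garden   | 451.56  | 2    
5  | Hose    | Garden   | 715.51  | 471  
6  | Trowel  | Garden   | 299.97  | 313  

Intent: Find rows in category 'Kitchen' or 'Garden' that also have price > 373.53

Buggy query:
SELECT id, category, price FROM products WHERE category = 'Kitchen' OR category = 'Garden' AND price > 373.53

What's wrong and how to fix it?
Bug: Without parentheses, AND is evaluated before OR, so the price filter only applies to the 'Garden' branch

Fix: Add parentheses around the OR so the AND applies to both alternatives

Corrected query:
SELECT id, category, price FROM products WHERE (category = 'Kitchen' OR category = 'Garden') AND price > 373.53

Result:
id | category | price  
---+----------+--------
3  | Kitchen  | 1133.43
4  | Garden   | 451.56 
5  | Garden   | 715.51 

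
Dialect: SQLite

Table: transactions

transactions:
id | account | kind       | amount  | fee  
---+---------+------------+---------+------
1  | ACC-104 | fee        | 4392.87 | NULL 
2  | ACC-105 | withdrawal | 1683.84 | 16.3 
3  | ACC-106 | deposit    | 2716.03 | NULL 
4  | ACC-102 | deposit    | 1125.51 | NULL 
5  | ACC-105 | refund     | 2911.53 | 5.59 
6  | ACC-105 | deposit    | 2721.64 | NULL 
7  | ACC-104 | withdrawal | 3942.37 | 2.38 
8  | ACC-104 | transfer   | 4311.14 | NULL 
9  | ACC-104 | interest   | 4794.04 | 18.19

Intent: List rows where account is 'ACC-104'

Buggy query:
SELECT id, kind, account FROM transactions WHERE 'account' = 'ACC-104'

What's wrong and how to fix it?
Bug: 'account' in single quotes is a string literal, not the column; the comparison is literal-vs-literal and never true

Fix: Reference the column as account without single quotes

Corrected query:
SELECT id, kind, account FROM transactions WHERE account = 'ACC-104'

Result:
id | kind       | account
---+------------+--------
1  | fee        | ACC-104
7  | withdrawal | ACC-104
8  | transfer   | ACC-104
9  | interest   | ACC-104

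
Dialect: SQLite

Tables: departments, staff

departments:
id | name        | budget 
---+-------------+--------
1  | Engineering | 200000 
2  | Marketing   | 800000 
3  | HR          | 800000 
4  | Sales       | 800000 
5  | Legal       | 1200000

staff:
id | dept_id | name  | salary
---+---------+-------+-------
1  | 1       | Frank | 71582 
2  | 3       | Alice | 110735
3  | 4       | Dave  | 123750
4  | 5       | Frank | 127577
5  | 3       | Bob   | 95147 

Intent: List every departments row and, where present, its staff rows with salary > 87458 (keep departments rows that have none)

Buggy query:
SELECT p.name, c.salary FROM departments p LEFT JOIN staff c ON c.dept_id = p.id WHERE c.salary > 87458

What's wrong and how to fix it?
Bug: Filtering c.salary in WHERE discards the NULL rows produced by LEFT JOIN, turning it into an inner join

Fix: Put 'c.salary > 87458' in the JOIN's ON clause instead of WHERE

Corrected query:
SELECT p.name, c.salary FROM departments p LEFT JOIN staff c ON c.dept_id = p.id AND c.salary > 87458

Result:
name        | salary
------------+-------
Engineering | NULL  
Marketing   | NULL  
HR          | 95147 
HR          | 110735
Sales       | 123750
Legal       | 127577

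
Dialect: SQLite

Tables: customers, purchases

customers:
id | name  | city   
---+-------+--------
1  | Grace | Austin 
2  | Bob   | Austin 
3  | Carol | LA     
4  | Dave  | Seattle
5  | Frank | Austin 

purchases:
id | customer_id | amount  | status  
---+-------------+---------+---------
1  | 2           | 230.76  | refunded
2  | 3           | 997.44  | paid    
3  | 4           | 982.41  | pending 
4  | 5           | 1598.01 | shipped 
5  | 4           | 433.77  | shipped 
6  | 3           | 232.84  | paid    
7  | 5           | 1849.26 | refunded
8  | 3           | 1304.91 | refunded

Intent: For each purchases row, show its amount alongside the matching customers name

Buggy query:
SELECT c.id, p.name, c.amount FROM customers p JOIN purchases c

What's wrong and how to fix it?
Bug: Missing join condition: each purchases row is matched to all customers rows instead of just its own

Fix: Specify the join condition linking the foreign key to the parent id

Corrected query:
SELECT c.id, p.name, c.amount FROM customers p JOIN purchases c ON c.customer_id = p.id

Result:
id | name  | amount 
---+-------+--------
1  | Bob   | 230.76 
2  | Carol | 997.44 
3  | Dave  | 982.41 
4  | Frank | 1598.01
5  | Dave  | 433.77 
6  | Carol | 232.84 
7  | Frank | 1849.26
8  | Carol | 1304.91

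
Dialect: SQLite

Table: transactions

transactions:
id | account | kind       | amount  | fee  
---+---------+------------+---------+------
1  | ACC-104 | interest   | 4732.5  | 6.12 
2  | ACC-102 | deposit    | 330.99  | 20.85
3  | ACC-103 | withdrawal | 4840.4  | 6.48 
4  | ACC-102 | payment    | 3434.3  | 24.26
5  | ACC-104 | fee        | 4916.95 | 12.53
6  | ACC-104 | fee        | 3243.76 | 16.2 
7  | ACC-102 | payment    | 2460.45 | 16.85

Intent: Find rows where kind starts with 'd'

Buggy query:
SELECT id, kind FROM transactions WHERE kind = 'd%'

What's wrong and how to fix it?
Bug: Wildcards only work with LIKE; '=' treats '%' as a literal character

Fix: Replace '=' with LIKE so 'd%' is treated as a pattern

Corrected query:
SELECT id, kind FROM transactions WHERE kind LIKE 'd%'

Result:
id | kind   
---+--------
2  | deposit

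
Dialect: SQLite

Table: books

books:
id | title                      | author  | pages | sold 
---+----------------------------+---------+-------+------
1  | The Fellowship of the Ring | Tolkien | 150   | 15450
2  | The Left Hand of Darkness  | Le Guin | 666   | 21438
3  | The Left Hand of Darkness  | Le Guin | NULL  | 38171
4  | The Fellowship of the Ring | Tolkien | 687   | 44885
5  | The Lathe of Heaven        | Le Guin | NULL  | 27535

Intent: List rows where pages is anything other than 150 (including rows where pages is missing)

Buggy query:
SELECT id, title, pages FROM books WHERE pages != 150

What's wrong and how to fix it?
Bug: Inequality against NULL is unknown, not true; rows with NULL are dropped

Fix: Handle NULL separately with IS NULL alongside the inequality

Corrected query:
SELECT id, title, pages FROM books WHERE pages != 150 OR pages IS NULL

Result:
id | title                      | pages
---+----------------------------+------
2  | The Left Hand of Darkness  | 666  
3  | The Left Hand of Darkness  | NULL 
4  | The Fellowship of the Ring | 687  
5  | The Lathe of Heaven        | NULL 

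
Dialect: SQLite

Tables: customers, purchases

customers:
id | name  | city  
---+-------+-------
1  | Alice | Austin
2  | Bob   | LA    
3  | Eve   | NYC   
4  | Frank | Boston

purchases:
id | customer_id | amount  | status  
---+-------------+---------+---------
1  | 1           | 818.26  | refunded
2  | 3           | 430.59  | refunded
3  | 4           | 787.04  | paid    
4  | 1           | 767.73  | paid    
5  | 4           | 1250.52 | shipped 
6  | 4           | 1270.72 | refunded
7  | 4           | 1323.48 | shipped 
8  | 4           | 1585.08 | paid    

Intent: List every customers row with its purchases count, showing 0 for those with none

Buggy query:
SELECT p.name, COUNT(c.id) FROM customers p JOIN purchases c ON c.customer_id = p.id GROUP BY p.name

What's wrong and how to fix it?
Bug: An inner join excludes parents with zero children

Fix: Switch to LEFT JOIN to retain unmatched parent rows

Corrected query:
SELECT p.name, COUNT(c.id) FROM customers p LEFT JOIN purchases c ON c.customer_id = p.id GROUP BY p.name

Result:
name  | COUNT(c.id)
------+------------
Alice | 2          
Bob   | 0          
Eve   | 1          
Frank | 5          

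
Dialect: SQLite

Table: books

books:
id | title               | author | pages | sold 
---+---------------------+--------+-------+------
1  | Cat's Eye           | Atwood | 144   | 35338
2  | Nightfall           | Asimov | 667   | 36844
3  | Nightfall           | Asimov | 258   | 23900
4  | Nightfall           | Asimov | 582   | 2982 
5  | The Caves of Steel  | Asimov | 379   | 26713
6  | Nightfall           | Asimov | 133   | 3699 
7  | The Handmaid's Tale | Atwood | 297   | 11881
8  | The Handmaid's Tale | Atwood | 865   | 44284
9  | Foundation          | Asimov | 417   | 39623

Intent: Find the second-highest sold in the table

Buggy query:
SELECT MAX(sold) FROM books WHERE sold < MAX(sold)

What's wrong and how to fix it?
Bug: The inner MAX is an aggregate inside WHERE, which is not allowed

Fix: Put the inner MAX in a scalar subquery

Corrected query:
SELECT MAX(sold) FROM books WHERE sold < (SELECT MAX(sold) FROM books)

Result:
MAX(sold)
---------
39623    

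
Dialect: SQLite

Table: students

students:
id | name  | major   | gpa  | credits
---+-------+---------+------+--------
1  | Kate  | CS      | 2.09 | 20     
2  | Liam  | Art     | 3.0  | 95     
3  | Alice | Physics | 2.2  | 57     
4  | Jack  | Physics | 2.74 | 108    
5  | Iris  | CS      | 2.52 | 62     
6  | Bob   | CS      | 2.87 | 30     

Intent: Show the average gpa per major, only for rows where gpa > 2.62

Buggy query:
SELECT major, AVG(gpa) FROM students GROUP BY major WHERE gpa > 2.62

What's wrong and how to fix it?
Bug: Row-level WHERE must come before GROUP BY in the clause order

Fix: Place WHERE between FROM and GROUP BY

Corrected query:
SELECT major, AVG(gpa) FROM students WHERE gpa > 2.62 GROUP BY major

Result:
major   | AVG(gpa)
--------+---------
Art     | 3       
CS      | 2.87    
Physics | 2.74    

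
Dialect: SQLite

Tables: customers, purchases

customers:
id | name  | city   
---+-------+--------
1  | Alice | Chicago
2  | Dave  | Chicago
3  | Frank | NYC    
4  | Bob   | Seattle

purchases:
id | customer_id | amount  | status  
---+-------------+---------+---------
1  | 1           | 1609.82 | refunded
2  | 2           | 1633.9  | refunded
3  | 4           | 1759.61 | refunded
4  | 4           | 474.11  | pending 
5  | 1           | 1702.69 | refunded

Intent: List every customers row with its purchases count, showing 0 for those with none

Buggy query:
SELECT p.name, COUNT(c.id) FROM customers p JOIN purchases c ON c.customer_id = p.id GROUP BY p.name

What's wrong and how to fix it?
Bug: An inner join excludes parents with zero children

Fix: Use LEFT JOIN so parents without children still appear (COUNT(c.id) gives 0)

Corrected query:
SELECT p.name, COUNT(c.id) FROM customers p LEFT JOIN purchases c ON c.customer_id = p.id GROUP BY p.name

Result:
name  | COUNT(c.id)
------+------------
Alice | 2          
Bob   | 2          
Dave  | 1          
Frank | 0          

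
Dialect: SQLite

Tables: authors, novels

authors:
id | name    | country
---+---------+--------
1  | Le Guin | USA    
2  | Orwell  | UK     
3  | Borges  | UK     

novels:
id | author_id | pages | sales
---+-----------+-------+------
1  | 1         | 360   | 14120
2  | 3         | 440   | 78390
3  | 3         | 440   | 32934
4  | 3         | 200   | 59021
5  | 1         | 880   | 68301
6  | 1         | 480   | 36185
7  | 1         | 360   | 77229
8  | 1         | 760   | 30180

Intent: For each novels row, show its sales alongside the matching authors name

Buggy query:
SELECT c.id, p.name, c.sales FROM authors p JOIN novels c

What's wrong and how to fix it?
Bug: Missing join condition: each novels row is matched to all authors rows instead of just its own

Fix: Specify the join condition linking the foreign key to the parent id

Corrected query:
SELECT c.id, p.name, c.sales FROM authors p JOIN novels c ON c.author_id = p.id

Result:
id | name    | sales
---+---------+------
1  | Le Guin | 14120
2  | Borges  | 78390
3  | Borges  | 32934
4  | Borges  | 59021
5  | Le Guin | 68301
6  | Le Guin | 36185
7  | Le Guin | 77229
8  | Le Guin | 30180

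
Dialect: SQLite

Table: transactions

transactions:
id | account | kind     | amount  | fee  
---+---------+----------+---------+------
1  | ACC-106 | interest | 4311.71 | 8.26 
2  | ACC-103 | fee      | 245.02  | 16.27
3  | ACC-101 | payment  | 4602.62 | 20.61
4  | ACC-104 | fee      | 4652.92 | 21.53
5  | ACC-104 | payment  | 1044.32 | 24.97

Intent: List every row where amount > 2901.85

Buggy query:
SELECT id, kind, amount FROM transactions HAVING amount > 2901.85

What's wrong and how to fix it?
Bug: This is a non-aggregate query (no GROUP BY, no aggregates), so in SQLite the HAVING clause is invalid here; a row-level condition belongs in WHERE

Fix: Replace HAVING with WHERE since the condition applies to individual rows

Corrected query:
SELECT id, kind, amount FROM transactions WHERE amount > 2901.85

Result:
id | kind     | amount 
---+----------+--------
1  | interest | 4311.71
3  | payment  | 4602.62
4  | fee      | 4652.92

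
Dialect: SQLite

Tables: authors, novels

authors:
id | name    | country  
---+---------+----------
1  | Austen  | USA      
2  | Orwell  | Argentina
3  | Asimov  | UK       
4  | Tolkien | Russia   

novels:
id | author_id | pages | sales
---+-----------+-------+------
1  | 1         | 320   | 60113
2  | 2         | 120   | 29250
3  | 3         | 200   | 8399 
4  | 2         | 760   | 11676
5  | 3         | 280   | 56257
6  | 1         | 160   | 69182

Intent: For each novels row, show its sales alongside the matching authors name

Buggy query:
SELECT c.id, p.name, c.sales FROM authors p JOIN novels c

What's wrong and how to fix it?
Bug: Missing join condition: each novels row is matched to all authors rows instead of just its own

Fix: Specify the join condition linking the foreign key to the parent id

Corrected query:
SELECT c.id, p.name, c.sales FROM authors p JOIN novels c ON c.author_id = p.id

Result:
id | name   | sales
---+--------+------
1  | Austen | 60113
2  | Orwell | 29250
3  | Asimov | 8399 
4  | Orwell | 11676
5  | Asimov | 56257
6  | Austen | 69182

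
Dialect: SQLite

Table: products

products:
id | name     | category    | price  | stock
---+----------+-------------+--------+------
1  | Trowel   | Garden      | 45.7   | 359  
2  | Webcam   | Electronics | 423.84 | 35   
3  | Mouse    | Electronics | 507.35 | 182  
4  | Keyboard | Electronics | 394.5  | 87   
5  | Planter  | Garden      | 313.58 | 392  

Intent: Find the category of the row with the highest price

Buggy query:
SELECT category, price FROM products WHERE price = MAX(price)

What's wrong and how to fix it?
Bug: WHERE is evaluated per row; an aggregate over the whole table isn't defined there

Fix: Wrap MAX in a scalar subquery so WHERE compares against a single value

Corrected query:
SELECT category, price FROM products WHERE price = (SELECT MAX(price) FROM products)

Result:
category    | price 
------------+-------
Electronics | 507.35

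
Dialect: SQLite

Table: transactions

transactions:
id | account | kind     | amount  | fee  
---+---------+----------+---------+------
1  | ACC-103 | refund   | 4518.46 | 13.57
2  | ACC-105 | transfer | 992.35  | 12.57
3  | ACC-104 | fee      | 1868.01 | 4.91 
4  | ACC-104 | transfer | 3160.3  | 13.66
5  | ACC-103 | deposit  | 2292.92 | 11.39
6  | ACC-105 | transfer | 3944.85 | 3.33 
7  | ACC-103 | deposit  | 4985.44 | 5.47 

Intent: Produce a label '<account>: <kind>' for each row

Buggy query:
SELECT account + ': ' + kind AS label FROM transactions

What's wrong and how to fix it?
Bug: '+' is numeric addition; on text columns SQLite converts them to 0 instead of concatenating

Fix: Replace + with || to concatenate text

Corrected query:
SELECT account || ': ' || kind AS label FROM transactions

Result:
label            
-----------------
ACC-103: refund  
ACC-105: transfer
ACC-104: fee     
ACC-104: transfer
ACC-103: deposit 
ACC-105: transfer
ACC-103: deposit 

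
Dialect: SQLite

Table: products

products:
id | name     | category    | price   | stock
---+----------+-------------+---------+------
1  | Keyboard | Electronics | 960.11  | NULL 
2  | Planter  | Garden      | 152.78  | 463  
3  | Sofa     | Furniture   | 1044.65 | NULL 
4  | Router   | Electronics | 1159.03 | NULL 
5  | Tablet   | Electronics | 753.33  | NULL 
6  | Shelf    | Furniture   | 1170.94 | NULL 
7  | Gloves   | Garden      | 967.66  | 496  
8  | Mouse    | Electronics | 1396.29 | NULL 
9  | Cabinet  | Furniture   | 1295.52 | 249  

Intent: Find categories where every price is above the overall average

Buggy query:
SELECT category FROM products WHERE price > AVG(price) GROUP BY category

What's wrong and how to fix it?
Bug: WHERE evaluates per row before aggregation, so AVG() is unavailable

Fix: Compute the overall average in a scalar subquery and compare each group's MIN against it in HAVING

Corrected query:
SELECT category FROM products GROUP BY category HAVING MIN(price) > (SELECT AVG(price) FROM products)

Result:
category 
---------
Furniture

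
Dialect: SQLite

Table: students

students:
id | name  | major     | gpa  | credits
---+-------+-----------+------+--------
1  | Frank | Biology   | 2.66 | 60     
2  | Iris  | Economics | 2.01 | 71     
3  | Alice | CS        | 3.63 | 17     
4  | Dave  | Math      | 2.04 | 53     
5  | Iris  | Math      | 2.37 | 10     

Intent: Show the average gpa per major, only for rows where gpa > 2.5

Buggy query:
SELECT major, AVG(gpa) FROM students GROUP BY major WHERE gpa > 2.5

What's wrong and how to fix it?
Bug: Row-level WHERE must come before GROUP BY in the clause order

Fix: Move the WHERE clause before GROUP BY

Corrected query:
SELECT major, AVG(gpa) FROM students WHERE gpa > 2.5 GROUP BY major

Result:
major   | AVG(gpa)
--------+---------
Biology | 2.66    
CS      | 3.63    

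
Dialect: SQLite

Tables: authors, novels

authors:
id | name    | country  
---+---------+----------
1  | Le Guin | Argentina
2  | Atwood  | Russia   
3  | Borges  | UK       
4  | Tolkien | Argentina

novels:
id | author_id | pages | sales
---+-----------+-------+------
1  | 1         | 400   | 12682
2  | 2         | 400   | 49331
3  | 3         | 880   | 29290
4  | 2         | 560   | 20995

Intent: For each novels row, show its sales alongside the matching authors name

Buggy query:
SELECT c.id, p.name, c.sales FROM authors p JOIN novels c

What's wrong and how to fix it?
Bug: JOIN with no ON clause produces a cartesian product; every novels row pairs with every authors row

Fix: Specify the join condition linking the foreign key to the parent id

Corrected query:
SELECT c.id, p.name, c.sales FROM authors p JOIN novels c ON c.author_id = p.id

Result:
id | name    | sales
---+---------+------
1  | Le Guin | 12682
2  | Atwood  | 49331
3  | Borges  | 29290
4  | Atwood  | 20995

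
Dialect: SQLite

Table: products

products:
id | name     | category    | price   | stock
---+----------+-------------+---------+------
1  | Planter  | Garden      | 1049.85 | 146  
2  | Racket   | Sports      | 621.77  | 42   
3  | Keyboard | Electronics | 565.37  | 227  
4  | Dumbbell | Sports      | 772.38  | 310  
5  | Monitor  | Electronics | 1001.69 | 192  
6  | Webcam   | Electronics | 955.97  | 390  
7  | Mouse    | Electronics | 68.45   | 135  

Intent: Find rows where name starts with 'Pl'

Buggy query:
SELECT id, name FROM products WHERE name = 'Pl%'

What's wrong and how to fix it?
Bug: Wildcards only work with LIKE; '=' treats '%' as a literal character

Fix: Use LIKE for wildcard pattern matching

Corrected query:
SELECT id, name FROM products WHERE name LIKE 'Pl%'

Result:
id | name   
---+--------
1  | Planter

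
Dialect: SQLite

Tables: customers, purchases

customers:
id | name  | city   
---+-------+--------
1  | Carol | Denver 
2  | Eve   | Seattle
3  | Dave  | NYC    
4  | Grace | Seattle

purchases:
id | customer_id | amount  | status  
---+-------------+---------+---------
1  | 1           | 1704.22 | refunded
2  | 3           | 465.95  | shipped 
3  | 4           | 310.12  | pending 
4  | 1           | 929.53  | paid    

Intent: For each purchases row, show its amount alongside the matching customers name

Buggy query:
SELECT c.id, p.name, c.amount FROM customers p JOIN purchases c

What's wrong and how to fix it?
Bug: Missing join condition: each purchases row is matched to all customers rows instead of just its own

Fix: Specify the join condition linking the foreign key to the parent id

Corrected query:
SELECT c.id, p.name, c.amount FROM customers p JOIN purchases c ON c.customer_id = p.id

Result:
id | name  | amount 
---+-------+--------
1  | Carol | 1704.22
2  | Dave  | 465.95 
3  | Grace | 310.12 
4  | Carol | 929.53 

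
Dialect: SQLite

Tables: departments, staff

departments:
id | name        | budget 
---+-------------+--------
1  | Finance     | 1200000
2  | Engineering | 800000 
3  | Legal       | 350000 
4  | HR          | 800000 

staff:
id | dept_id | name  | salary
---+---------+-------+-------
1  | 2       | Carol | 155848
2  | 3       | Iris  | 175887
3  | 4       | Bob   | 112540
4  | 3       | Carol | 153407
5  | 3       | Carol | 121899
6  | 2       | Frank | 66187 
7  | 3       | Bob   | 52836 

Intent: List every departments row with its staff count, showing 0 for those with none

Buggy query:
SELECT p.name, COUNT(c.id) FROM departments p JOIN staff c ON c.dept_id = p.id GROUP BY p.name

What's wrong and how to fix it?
Bug: INNER JOIN drops departments rows that have no matching staff rows

Fix: Switch to LEFT JOIN to retain unmatched parent rows

Corrected query:
SELECT p.name, COUNT(c.id) FROM departments p LEFT JOIN staff c ON c.dept_id = p.id GROUP BY p.name

Result:
name        | COUNT(c.id)
------------+------------
Engineering | 2          
Finance     | 0          
HR          | 1          
Legal       | 4          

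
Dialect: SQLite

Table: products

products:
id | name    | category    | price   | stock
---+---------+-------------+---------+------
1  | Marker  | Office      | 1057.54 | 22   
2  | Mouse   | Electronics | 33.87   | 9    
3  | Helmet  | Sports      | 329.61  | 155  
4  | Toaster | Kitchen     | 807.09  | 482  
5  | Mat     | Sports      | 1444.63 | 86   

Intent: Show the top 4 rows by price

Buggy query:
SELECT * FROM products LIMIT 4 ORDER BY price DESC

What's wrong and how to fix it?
Bug: LIMIT must come after ORDER BY

Fix: Sort with ORDER BY, then apply LIMIT

Corrected query:
SELECT * FROM products ORDER BY price DESC LIMIT 4

Result:
id | name    | category | price   | stock
---+---------+----------+---------+------
5  | Mat     | Sports   | 1444.63 | 86   
1  | Marker  | Office   | 1057.54 | 22   
4  | Toaster | Kitchen  | 807.09  | 482  
3  | Helmet  | Sports   | 329.61  | 155  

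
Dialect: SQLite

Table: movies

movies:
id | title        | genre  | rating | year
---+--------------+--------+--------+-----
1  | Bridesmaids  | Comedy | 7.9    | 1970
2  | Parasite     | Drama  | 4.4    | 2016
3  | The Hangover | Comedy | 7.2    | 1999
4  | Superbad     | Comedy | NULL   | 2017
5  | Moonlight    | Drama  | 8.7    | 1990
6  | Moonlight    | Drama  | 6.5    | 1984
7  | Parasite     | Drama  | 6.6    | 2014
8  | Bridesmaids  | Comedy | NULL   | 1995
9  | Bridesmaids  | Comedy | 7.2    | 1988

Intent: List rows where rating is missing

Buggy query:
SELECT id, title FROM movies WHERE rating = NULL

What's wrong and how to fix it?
Bug: Comparing to NULL with '=' never matches; NULL = NULL is unknown, not true

Fix: Replace '= NULL' with 'IS NULL'

Corrected query:
SELECT id, title FROM movies WHERE rating IS NULL

Result:
id | title      
---+------------
4  | Superbad   
8  | Bridesmaids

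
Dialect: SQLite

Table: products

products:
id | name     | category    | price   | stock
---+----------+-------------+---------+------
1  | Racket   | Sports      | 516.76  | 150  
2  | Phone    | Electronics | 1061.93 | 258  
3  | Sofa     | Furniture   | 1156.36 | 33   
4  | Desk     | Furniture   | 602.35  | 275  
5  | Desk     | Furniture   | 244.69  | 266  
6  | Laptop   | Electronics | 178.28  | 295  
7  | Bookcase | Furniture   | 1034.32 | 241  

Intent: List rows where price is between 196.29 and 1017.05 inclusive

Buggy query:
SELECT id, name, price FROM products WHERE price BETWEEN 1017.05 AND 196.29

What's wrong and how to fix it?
Bug: The bounds are reversed; BETWEEN a AND b requires a <= b to match anything

Fix: Swap the bounds so the smaller value comes first

Corrected query:
SELECT id, name, price FROM products WHERE price BETWEEN 196.29 AND 1017.05

Result:
id | name   | price 
---+--------+-------
1  | Racket | 516.76
4  | Desk   | 602.35
5  | Desk   | 244.69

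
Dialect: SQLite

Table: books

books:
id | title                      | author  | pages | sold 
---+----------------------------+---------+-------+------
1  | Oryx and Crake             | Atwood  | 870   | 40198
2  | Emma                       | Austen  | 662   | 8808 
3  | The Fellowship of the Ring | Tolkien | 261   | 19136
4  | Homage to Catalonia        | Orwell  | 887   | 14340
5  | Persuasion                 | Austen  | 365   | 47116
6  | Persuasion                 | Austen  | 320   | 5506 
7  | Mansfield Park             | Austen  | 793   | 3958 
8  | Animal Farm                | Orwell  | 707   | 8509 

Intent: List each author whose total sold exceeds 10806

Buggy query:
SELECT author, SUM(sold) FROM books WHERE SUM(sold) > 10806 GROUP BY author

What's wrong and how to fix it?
Bug: SUM(sold) is an aggregate, but WHERE filters rows before aggregation

Fix: Move the aggregate condition to a HAVING clause

Corrected query:
SELECT author, SUM(sold) FROM books GROUP BY author HAVING SUM(sold) > 10806

Result:
author  | SUM(sold)
--------+----------
Atwood  | 40198    
Austen  | 65388    
Orwell  | 22849    
Tolkien | 19136    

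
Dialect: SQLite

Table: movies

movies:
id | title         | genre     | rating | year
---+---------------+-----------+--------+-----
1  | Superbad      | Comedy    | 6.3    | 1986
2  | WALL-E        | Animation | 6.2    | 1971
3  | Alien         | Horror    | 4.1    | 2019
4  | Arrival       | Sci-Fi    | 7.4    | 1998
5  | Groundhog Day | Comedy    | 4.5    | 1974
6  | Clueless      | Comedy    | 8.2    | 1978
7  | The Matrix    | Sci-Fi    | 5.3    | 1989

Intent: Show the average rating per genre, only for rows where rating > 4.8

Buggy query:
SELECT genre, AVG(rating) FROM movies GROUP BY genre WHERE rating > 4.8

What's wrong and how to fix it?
Bug: WHERE cannot follow GROUP BY

Fix: Move the WHERE clause before GROUP BY

Corrected query:
SELECT genre, AVG(rating) FROM movies WHERE rating > 4.8 GROUP BY genre

Result:
genre     | AVG(rating)
----------+------------
Animation | 6.2        
Comedy    | 7.25       
Sci-Fi    | 6.35       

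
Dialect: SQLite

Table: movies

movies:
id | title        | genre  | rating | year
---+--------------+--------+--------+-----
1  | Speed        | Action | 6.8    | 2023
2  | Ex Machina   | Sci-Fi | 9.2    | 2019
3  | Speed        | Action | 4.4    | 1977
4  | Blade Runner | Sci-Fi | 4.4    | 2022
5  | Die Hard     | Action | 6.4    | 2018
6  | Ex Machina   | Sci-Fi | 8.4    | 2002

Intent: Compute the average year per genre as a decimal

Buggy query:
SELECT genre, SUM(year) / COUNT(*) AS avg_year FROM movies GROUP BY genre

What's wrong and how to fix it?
Bug: Both operands are integers, so '/' performs integer division and truncates

Fix: Multiply by 1.0 (or CAST to REAL) to force floating-point division

Corrected query:
SELECT genre, SUM(year) * 1.0 / COUNT(*) AS avg_year FROM movies GROUP BY genre

Result:
genre  | avg_year   
-------+------------
Action | 2006       
Sci-Fi | 2014.333333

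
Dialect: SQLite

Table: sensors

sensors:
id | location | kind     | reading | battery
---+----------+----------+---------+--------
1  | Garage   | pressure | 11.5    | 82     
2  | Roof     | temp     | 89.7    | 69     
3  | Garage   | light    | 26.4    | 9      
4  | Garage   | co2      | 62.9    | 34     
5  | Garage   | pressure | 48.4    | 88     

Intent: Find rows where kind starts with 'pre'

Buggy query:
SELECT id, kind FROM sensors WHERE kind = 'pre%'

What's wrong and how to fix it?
Bug: '=' compares the literal string including the % character; pattern matching needs LIKE

Fix: Replace '=' with LIKE so 'pre%' is treated as a pattern

Corrected query:
SELECT id, kind FROM sensors WHERE kind LIKE 'pre%'

Result:
id | kind    
---+---------
1  | pressure
5  | pressure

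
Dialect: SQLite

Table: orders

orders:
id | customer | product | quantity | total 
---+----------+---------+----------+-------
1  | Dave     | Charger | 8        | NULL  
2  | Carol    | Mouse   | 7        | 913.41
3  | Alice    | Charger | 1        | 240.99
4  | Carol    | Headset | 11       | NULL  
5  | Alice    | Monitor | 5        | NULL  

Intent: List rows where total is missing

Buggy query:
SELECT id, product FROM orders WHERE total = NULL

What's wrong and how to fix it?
Bug: Comparing to NULL with '=' never matches; NULL = NULL is unknown, not true

Fix: Use IS NULL to test for NULL

Corrected query:
SELECT id, product FROM orders WHERE total IS NULL

Result:
id | product
---+--------
1  | Charger
4  | Headset
5  | Monitor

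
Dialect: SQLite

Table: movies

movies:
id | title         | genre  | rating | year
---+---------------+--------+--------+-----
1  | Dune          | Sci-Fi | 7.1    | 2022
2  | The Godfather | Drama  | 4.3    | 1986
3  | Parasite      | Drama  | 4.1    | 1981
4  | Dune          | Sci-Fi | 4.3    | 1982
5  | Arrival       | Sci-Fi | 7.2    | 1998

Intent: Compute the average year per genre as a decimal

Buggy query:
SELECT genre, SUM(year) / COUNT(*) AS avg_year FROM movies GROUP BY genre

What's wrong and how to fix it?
Bug: Both operands are integers, so '/' performs integer division and truncates

Fix: Cast one side to REAL so the division keeps the fractional part

Corrected query:
SELECT genre, SUM(year) * 1.0 / COUNT(*) AS avg_year FROM movies GROUP BY genre

Result:
genre  | avg_year   
-------+------------
Drama  | 1983.5     
Sci-Fi | 2000.666667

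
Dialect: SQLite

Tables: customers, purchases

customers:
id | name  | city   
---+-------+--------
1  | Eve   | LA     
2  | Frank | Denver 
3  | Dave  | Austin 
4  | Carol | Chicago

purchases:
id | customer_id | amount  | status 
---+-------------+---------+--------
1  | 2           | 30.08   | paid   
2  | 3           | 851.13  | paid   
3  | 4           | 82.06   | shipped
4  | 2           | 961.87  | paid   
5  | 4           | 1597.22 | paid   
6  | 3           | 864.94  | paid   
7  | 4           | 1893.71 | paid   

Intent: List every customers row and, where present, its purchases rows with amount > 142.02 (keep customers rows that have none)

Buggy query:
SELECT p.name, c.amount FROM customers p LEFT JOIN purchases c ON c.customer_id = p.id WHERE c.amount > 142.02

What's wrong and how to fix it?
Bug: Filtering c.amount in WHERE discards the NULL rows produced by LEFT JOIN, turning it into an inner join

Fix: Put 'c.amount > 142.02' in the JOIN's ON clause instead of WHERE

Corrected query:
SELECT p.name, c.amount FROM customers p LEFT JOIN purchases c ON c.customer_id = p.id AND c.amount > 142.02

Result:
name  | amount 
------+--------
Eve   | NULL   
Frank | 961.87 
Dave  | 851.13 
Dave  | 864.94 
Carol | 1597.22
Carol | 1893.71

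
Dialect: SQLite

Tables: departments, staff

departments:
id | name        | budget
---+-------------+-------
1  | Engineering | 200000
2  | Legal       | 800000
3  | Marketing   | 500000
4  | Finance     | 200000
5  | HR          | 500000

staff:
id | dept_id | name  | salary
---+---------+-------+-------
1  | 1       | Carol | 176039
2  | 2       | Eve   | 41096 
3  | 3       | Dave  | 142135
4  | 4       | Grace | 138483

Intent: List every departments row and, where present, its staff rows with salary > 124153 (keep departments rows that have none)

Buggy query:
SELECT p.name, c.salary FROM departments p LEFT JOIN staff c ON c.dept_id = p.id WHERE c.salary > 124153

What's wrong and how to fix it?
Bug: A WHERE condition on the right-hand table after LEFT JOIN drops unmatched parents

Fix: Move the right-table condition into the ON clause so unmatched parents are kept

Corrected query:
SELECT p.name, c.salary FROM departments p LEFT JOIN staff c ON c.dept_id = p.id AND c.salary > 124153

Result:
name        | salary
------------+-------
Engineering | 176039
Legal       | NULL  
Marketing   | 142135
Finance     | 138483
HR          | NULL  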